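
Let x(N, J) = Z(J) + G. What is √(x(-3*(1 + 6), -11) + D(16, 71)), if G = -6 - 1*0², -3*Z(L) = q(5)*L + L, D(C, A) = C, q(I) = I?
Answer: 4*√2 ≈ 5.6569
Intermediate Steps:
Z(L) = -2*L (Z(L) = -(5*L + L)/3 = -2*L)
G = -6 (G = -6 - 1*0 = -6 + 0 = -6)
x(N, J) = -6 - 2*J (x(N, J) = -2*J - 6 = -6 - 2*J)
√(x(-3*(1 + 6), -11) + D(16, 71)) = √((-6 - 2*(-11)) + 16) = √((-6 + 22) + 16) = √(16 + 16) = √32 = 4*√2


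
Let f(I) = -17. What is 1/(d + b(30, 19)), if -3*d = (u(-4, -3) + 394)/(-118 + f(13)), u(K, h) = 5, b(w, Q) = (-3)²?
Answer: 135/1348 ≈ 0.10015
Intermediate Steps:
b(w, Q) = 9
d = 133/135 (d = -(5 + 394)/(3*(-118 - 17)) = -133/(-135) = -133*(-1)/135 = -⅓*(-133/45) = 133/135 ≈ 0.98519)
1/(d + b(30, 19)) = 1/(133/135 + 9) = 1/(1348/135) = 135/1348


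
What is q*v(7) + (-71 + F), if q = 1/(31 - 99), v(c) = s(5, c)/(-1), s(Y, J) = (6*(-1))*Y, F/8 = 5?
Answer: -1069/34 ≈ -31.441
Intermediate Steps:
F = 40 (F = 8*5 = 40)
s(Y, J) = -6*Y
v(c) = 30 (v(c) = -6*5/(-1) = -30*(-1) = 30)
q = -1/68 (q = 1/(-68) = -1/68 ≈ -0.014706)
q*v(7) + (-71 + F) = -1/68*30 + (-71 + 40) = -15/34 - 31 = -1069/34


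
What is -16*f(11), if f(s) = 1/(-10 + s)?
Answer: -16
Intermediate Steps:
-16*f(11) = -16/(-10 + 11) = -16/1 = -16*1 = -16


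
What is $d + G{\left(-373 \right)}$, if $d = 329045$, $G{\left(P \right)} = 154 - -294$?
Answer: $329493$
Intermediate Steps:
$G{\left(P \right)} = 448$ ($G{\left(P \right)} = 154 + 294 = 448$)
$d + G{\left(-373 \right)} = 329045 + 448 = 329493$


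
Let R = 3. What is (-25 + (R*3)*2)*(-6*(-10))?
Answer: -420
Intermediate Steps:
(-25 + (R*3)*2)*(-6*(-10)) = (-25 + (3*3)*2)*(-6*(-10)) = (-25 + 9*2)*60 = (-25 + 18)*60 = -7*60 = -420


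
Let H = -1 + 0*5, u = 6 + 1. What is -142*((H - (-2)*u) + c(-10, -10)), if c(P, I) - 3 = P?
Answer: -852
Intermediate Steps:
c(P, I) = 3 + P
u = 7
H = -1 (H = -1 + 0 = -1)
-142*((H - (-2)*u) + c(-10, -10)) = -142*((-1 - (-2)*7) + (3 - 10)) = -142*((-1 - 1*(-14)) - 7) = -142*((-1 + 14) - 7) = -142*(13 - 7) = -142*6 = -852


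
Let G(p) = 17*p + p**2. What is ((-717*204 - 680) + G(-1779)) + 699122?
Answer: 3686772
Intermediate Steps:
G(p) = p**2 + 17*p
((-717*204 - 680) + G(-1779)) + 699122 = ((-717*204 - 680) - 1779*(17 - 1779)) + 699122 = ((-146268 - 680) - 1779*(-1762)) + 699122 = (-146948 + 3134598) + 699122 = 2987650 + 699122 = 3686772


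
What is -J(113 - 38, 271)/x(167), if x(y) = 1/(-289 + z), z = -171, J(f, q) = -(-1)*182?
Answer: 83720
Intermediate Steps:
J(f, q) = 182 (J(f, q) = -1*(-182) = 182)
x(y) = -1/460 (x(y) = 1/(-289 - 171) = 1/(-460) = -1/460)
-J(113 - 38, 271)/x(167) = -182/(-1/460) = -182*(-460) = -1*(-83720) = 83720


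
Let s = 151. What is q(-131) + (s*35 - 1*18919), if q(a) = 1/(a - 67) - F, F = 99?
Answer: -2719135/198 ≈ -13733.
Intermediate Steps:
q(a) = -99 + 1/(-67 + a) (q(a) = 1/(a - 67) - 1*99 = 1/(-67 + a) - 99 = -99 + 1/(-67 + a))
q(-131) + (s*35 - 1*18919) = (6634 - 99*(-131))/(-67 - 131) + (151*35 - 1*18919) = (6634 + 12969)/(-198) + (5285 - 18919) = -1/198*19603 - 13634 = -19603/198 - 13634 = -2719135/198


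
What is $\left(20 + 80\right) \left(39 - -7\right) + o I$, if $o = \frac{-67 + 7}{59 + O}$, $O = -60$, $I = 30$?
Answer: $6400$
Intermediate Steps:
$o = 60$ ($o = \frac{-67 + 7}{59 - 60} = - \frac{60}{-1} = \left(-60\right) \left(-1\right) = 60$)
$\left(20 + 80\right) \left(39 - -7\right) + o I = \left(20 + 80\right) \left(39 - -7\right) + 60 \cdot 30 = 100 \left(39 + \left(-1 + 8\right)\right) + 1800 = 100 \left(39 + 7\right) + 1800 = 100 \cdot 46 + 1800 = 4600 + 1800 = 6400$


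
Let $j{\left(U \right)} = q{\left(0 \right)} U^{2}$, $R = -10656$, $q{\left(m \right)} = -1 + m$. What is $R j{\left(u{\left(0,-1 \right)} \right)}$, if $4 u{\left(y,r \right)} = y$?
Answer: $0$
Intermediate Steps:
$u{\left(y,r \right)} = \frac{y}{4}$
$j{\left(U \right)} = - U^{2}$ ($j{\left(U \right)} = \left(-1 + 0\right) U^{2} = - U^{2}$)
$R j{\left(u{\left(0,-1 \right)} \right)} = - 10656 \left(- \left(\frac{1}{4} \cdot 0\right)^{2}\right) = - 10656 \left(- 0^{2}\right) = - 10656 \left(\left(-1\right) 0\right) = \left(-10656\right) 0 = 0$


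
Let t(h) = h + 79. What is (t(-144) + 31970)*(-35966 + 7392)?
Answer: -911653470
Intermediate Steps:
t(h) = 79 + h
(t(-144) + 31970)*(-35966 + 7392) = ((79 - 144) + 31970)*(-35966 + 7392) = (-65 + 31970)*(-28574) = 31905*(-28574) = -911653470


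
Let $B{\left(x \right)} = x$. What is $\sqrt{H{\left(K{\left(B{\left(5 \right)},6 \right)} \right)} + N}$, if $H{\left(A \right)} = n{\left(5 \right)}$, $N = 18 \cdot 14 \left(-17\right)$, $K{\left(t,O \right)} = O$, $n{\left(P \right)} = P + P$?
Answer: $i \sqrt{4274} \approx 65.376 i$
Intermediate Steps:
$n{\left(P \right)} = 2 P$
$N = -4284$ ($N = 252 \left(-17\right) = -4284$)
$H{\left(A \right)} = 10$ ($H{\left(A \right)} = 2 \cdot 5 = 10$)
$\sqrt{H{\left(K{\left(B{\left(5 \right)},6 \right)} \right)} + N} = \sqrt{10 - 4284} = \sqrt{-4274} = i \sqrt{4274}$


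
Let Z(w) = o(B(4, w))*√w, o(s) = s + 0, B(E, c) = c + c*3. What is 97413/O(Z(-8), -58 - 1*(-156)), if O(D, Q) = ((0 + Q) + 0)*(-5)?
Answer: -97413/490 ≈ -198.80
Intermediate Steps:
B(E, c) = 4*c (B(E, c) = c + 3*c = 4*c)
o(s) = s
Z(w) = 4*w^(3/2) (Z(w) = (4*w)*√w = 4*w^(3/2))
O(D, Q) = -5*Q (O(D, Q) = (Q + 0)*(-5) = Q*(-5) = -5*Q)
97413/O(Z(-8), -58 - 1*(-156)) = 97413/((-5*(-58 - 1*(-156)))) = 97413/((-5*(-58 + 156))) = 97413/((-5*98)) = 97413/(-490) = 97413*(-1/490) = -97413/490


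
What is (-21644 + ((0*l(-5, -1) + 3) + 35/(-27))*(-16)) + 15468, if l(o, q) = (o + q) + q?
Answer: -167488/27 ≈ -6203.3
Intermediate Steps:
l(o, q) = o + 2*q
(-21644 + ((0*l(-5, -1) + 3) + 35/(-27))*(-16)) + 15468 = (-21644 + ((0*(-5 + 2*(-1)) + 3) + 35/(-27))*(-16)) + 15468 = (-21644 + ((0*(-5 - 2) + 3) + 35*(-1/27))*(-16)) + 15468 = (-21644 + ((0*(-7) + 3) - 35/27)*(-16)) + 15468 = (-21644 + ((0 + 3) - 35/27)*(-16)) + 15468 = (-21644 + (3 - 35/27)*(-16)) + 15468 = (-21644 + (46/27)*(-16)) + 15468 = (-21644 - 736/27) + 15468 = -585124/27 + 15468 = -167488/27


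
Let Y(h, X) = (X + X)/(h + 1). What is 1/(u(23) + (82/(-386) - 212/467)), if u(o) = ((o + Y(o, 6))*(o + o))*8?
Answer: 90131/779392825 ≈ 0.00011564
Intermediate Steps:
Y(h, X) = 2*X/(1 + h) (Y(h, X) = (2*X)/(1 + h) = 2*X/(1 + h))
u(o) = 16*o*(o + 12/(1 + o)) (u(o) = ((o + 2*6/(1 + o))*(o + o))*8 = ((o + 12/(1 + o))*(2*o))*8 = (2*o*(o + 12/(1 + o)))*8 = 16*o*(o + 12/(1 + o)))
1/(u(23) + (82/(-386) - 212/467)) = 1/(16*23*(12 + 23*(1 + 23))/(1 + 23) + (82/(-386) - 212/467)) = 1/(16*23*(12 + 23*24)/24 + (82*(-1/386) - 212*1/467)) = 1/(16*23*(1/24)*(12 + 552) + (-41/193 - 212/467)) = 1/(16*23*(1/24)*564 - 60063/90131) = 1/(8648 - 60063/90131) = 1/(779392825/90131) = 90131/779392825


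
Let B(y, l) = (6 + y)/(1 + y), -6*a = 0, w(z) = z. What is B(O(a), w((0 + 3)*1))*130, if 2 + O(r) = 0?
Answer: -520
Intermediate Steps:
a = 0 (a = -1/6*0 = 0)
O(r) = -2 (O(r) = -2 + 0 = -2)
B(y, l) = (6 + y)/(1 + y)
B(O(a), w((0 + 3)*1))*130 = ((6 - 2)/(1 - 2))*130 = (4/(-1))*130 = -1*4*130 = -4*130 = -520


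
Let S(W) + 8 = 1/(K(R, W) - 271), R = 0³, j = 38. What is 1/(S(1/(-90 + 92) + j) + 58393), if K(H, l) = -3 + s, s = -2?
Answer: 276/16114259 ≈ 1.7128e-5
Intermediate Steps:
R = 0
K(H, l) = -5 (K(H, l) = -3 - 2 = -5)
S(W) = -2209/276 (S(W) = -8 + 1/(-5 - 271) = -8 + 1/(-276) = -8 - 1/276 = -2209/276)
1/(S(1/(-90 + 92) + j) + 58393) = 1/(-2209/276 + 58393) = 1/(16114259/276) = 276/16114259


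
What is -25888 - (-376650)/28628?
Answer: -370372507/14314 ≈ -25875.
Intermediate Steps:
-25888 - (-376650)/28628 = -25888 - 1*(-188325/14314) = -25888 + 188325/14314 = -370372507/14314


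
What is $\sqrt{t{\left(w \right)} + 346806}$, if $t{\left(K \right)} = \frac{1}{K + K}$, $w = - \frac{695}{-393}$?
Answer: $\frac{11 \sqrt{5537722470}}{1390} \approx 588.9$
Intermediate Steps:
$w = \frac{695}{393}$ ($w = \left(-695\right) \left(- \frac{1}{393}\right) = \frac{695}{393} \approx 1.7684$)
$t{\left(K \right)} = \frac{1}{2 K}$
$\sqrt{t{\left(w \right)} + 346806} = \sqrt{\frac{1}{2 \cdot \frac{695}{393}} + 346806} = \sqrt{\frac{1}{2} \cdot \frac{393}{695} + 346806} = \sqrt{\frac{393}{1390} + 346806} = \sqrt{\frac{482060733}{1390}} = \frac{11 \sqrt{5537722470}}{1390}$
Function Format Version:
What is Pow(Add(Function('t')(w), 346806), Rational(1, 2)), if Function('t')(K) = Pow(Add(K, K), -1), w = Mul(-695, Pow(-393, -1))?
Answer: Mul(Rational(11, 1390), Pow(5537722470, Rational(1, 2))) ≈ 588.90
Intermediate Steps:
w = Rational(695, 393) (w = Mul(-695, Rational(-1, 393)) = Rational(695, 393) ≈ 1.7684)
Function('t')(K) = Mul(Rational(1, 2), Pow(K, -1)) (Function('t')(K) = Pow(Mul(2, K), -1) = Mul(Rational(1, 2), Pow(K, -1)))
Pow(Add(Function('t')(w), 346806), Rational(1, 2)) = Pow(Add(Mul(Rational(1, 2), Pow(Rational(695, 393), -1)), 346806), Rational(1, 2)) = Pow(Add(Mul(Rational(1, 2), Rational(393, 695)), 346806), Rational(1, 2)) = Pow(Add(Rational(393, 1390), 346806), Rational(1, 2)) = Pow(Rational(482060733, 1390), Rational(1, 2)) = Mul(Rational(11, 1390), Pow(5537722470, Rational(1, 2)))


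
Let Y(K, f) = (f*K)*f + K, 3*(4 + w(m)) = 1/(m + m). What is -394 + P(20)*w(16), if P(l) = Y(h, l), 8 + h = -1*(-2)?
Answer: 147279/16 ≈ 9204.9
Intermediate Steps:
h = -6 (h = -8 - 1*(-2) = -8 + 2 = -6)
w(m) = -4 + 1/(6*m) (w(m) = -4 + 1/(3*(m + m)) = -4 + 1/(3*((2*m))) = -4 + (1/(2*m))/3 = -4 + 1/(6*m))
Y(K, f) = K + K*f**2 (Y(K, f) = (K*f)*f + K = K*f**2 + K = K + K*f**2)
P(l) = -6 - 6*l**2 (P(l) = -6*(1 + l**2) = -6 - 6*l**2)
-394 + P(20)*w(16) = -394 + (-6 - 6*20**2)*(-4 + (1/6)/16) = -394 + (-6 - 6*400)*(-4 + (1/6)*(1/16)) = -394 + (-6 - 2400)*(-4 + 1/96) = -394 - 2406*(-383/96) = -394 + 153583/16 = 147279/16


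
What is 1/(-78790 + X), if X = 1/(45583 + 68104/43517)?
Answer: -1983703515/156295999903333 ≈ -1.2692e-5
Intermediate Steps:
X = 43517/1983703515 (X = 1/(45583 + 68104*(1/43517)) = 1/(45583 + 68104/43517) = 1/(1983703515/43517) = 43517/1983703515 ≈ 2.1937e-5)
1/(-78790 + X) = 1/(-78790 + 43517/1983703515) = 1/(-156295999903333/1983703515) = -1983703515/156295999903333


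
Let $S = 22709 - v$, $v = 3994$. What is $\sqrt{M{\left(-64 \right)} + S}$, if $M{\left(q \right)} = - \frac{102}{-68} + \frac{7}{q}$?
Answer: $\frac{\sqrt{1197849}}{8} \approx 136.81$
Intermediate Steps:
$S = 18715$ ($S = 22709 - 3994 = 18715$)
$M{\left(q \right)} = \frac{3}{2} + \frac{7}{q}$ ($M{\left(q \right)} = \left(-102\right) \left(- \frac{1}{68}\right) + \frac{7}{q} = \frac{3}{2} + \frac{7}{q}$)
$\sqrt{M{\left(-64 \right)} + S} = \sqrt{\left(\frac{3}{2} + \frac{7}{-64}\right) + 18715} = \sqrt{\left(\frac{3}{2} + 7 \left(- \frac{1}{64}\right)\right) + 18715} = \sqrt{\left(\frac{3}{2} - \frac{7}{64}\right) + 18715} = \sqrt{\frac{89}{64} + 18715} = \sqrt{\frac{1197849}{64}} = \frac{\sqrt{1197849}}{8}$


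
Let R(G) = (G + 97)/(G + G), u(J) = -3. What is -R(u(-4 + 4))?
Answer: 47/3 ≈ 15.667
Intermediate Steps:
R(G) = (97 + G)/(2*G) (R(G) = (97 + G)/((2*G)) = (97 + G)*(1/(2*G)) = (97 + G)/(2*G))
-R(u(-4 + 4)) = -(97 - 3)/(2*(-3)) = -(-1)*94/(2*3) = -1*(-47/3) = 47/3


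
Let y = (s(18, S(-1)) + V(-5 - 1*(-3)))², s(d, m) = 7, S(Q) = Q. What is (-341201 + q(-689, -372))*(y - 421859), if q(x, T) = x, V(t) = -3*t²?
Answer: 144220826260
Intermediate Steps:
y = 25 (y = (7 - 3*(-5 - 1*(-3))²)² = (7 - 3*(-5 + 3)²)² = (7 - 3*(-2)²)² = (7 - 3*4)² = (7 - 12)² = (-5)² = 25)
(-341201 + q(-689, -372))*(y - 421859) = (-341201 - 689)*(25 - 421859) = -341890*(-421834) = 144220826260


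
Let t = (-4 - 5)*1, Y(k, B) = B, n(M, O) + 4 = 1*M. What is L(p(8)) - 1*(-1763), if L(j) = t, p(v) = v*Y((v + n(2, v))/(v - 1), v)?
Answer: 1754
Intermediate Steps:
n(M, O) = -4 + M (n(M, O) = -4 + 1*M = -4 + M)
p(v) = v² (p(v) = v*v = v²)
t = -9 (t = -9*1 = -9)
L(j) = -9
L(p(8)) - 1*(-1763) = -9 - 1*(-1763) = -9 + 1763 = 1754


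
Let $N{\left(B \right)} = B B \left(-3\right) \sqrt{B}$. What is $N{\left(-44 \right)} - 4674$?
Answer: $-4674 - 11616 i \sqrt{11} \approx -4674.0 - 38526.0 i$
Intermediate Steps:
$N{\left(B \right)} = - 3 B^{\frac{5}{2}}$ ($N{\left(B \right)} = B^{2} \left(-3\right) \sqrt{B} = - 3 B^{2} \sqrt{B} = - 3 B^{\frac{5}{2}}$)
$N{\left(-44 \right)} - 4674 = - 3 \left(-44\right)^{\frac{5}{2}} - 4674 = - 3 \cdot 3872 i \sqrt{11} - 4674 = - 11616 i \sqrt{11} - 4674 = -4674 - 11616 i \sqrt{11}$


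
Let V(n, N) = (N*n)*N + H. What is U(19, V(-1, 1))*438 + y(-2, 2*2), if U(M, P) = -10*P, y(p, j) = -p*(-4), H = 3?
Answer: -8768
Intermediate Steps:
V(n, N) = 3 + n*N² (V(n, N) = (N*n)*N + 3 = n*N² + 3 = 3 + n*N²)
y(p, j) = 4*p
U(19, V(-1, 1))*438 + y(-2, 2*2) = -10*(3 - 1*1²)*438 + 4*(-2) = -10*(3 - 1*1)*438 - 8 = -10*(3 - 1)*438 - 8 = -10*2*438 - 8 = -20*438 - 8 = -8760 - 8 = -8768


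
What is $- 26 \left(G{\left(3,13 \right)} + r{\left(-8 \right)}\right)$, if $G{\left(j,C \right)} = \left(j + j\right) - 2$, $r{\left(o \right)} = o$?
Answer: $104$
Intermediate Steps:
$G{\left(j,C \right)} = -2 + 2 j$ ($G{\left(j,C \right)} = 2 j - 2 = -2 + 2 j$)
$- 26 \left(G{\left(3,13 \right)} + r{\left(-8 \right)}\right) = - 26 \left(\left(-2 + 2 \cdot 3\right) - 8\right) = - 26 \left(\left(-2 + 6\right) - 8\right) = - 26 \left(4 - 8\right) = \left(-26\right) \left(-4\right) = 104$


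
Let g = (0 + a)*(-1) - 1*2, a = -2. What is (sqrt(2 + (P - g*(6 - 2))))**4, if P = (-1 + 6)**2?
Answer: 729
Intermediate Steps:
P = 25 (P = 5**2 = 25)
g = 0 (g = (0 - 2)*(-1) - 1*2 = -2*(-1) - 2 = 2 - 2 = 0)
(sqrt(2 + (P - g*(6 - 2))))**4 = (sqrt(2 + (25 - 0*(6 - 2))))**4 = (sqrt(2 + (25 - 0*4)))**4 = (sqrt(2 + (25 - 1*0)))**4 = (sqrt(2 + (25 + 0)))**4 = (sqrt(2 + 25))**4 = (sqrt(27))**4 = (3*sqrt(3))**4 = 729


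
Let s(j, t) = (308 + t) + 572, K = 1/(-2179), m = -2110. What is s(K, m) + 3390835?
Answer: 3389605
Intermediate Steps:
K = -1/2179 ≈ -0.00045893
s(j, t) = 880 + t
s(K, m) + 3390835 = (880 - 2110) + 3390835 = -1230 + 3390835 = 3389605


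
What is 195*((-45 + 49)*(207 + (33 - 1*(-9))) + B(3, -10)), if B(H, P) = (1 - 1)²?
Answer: 194220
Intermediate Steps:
B(H, P) = 0 (B(H, P) = 0² = 0)
195*((-45 + 49)*(207 + (33 - 1*(-9))) + B(3, -10)) = 195*((-45 + 49)*(207 + (33 - 1*(-9))) + 0) = 195*(4*(207 + (33 + 9)) + 0) = 195*(4*(207 + 42) + 0) = 195*(4*249 + 0) = 195*(996 + 0) = 195*996 = 194220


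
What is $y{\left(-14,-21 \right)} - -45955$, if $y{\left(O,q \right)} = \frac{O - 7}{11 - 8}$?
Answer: $45948$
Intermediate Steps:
$y{\left(O,q \right)} = - \frac{7}{3} + \frac{O}{3}$ ($y{\left(O,q \right)} = \frac{-7 + O}{3} = \left(-7 + O\right) \frac{1}{3} = - \frac{7}{3} + \frac{O}{3}$)
$y{\left(-14,-21 \right)} - -45955 = \left(- \frac{7}{3} + \frac{1}{3} \left(-14\right)\right) - -45955 = \left(- \frac{7}{3} - \frac{14}{3}\right) + 45955 = -7 + 45955 = 45948$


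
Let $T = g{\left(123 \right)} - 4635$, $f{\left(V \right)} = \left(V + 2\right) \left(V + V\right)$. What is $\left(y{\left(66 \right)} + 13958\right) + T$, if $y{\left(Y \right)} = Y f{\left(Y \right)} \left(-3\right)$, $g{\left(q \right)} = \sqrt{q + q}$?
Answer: $-1767925 + \sqrt{246} \approx -1.7679 \cdot 10^{6}$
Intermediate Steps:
$g{\left(q \right)} = \sqrt{2} \sqrt{q}$ ($g{\left(q \right)} = \sqrt{2 q} = \sqrt{2} \sqrt{q}$)
$f{\left(V \right)} = 2 V \left(2 + V\right)$ ($f{\left(V \right)} = \left(2 + V\right) 2 V = 2 V \left(2 + V\right)$)
$T = -4635 + \sqrt{246}$ ($T = \sqrt{2} \sqrt{123} - 4635 = \sqrt{246} - 4635 = -4635 + \sqrt{246} \approx -4619.3$)
$y{\left(Y \right)} = - 6 Y^{2} \left(2 + Y\right)$ ($y{\left(Y \right)} = Y 2 Y \left(2 + Y\right) \left(-3\right) = 2 Y^{2} \left(2 + Y\right) \left(-3\right) = - 6 Y^{2} \left(2 + Y\right)$)
$\left(y{\left(66 \right)} + 13958\right) + T = \left(6 \cdot 66^{2} \left(-2 - 66\right) + 13958\right) - \left(4635 - \sqrt{246}\right) = \left(6 \cdot 4356 \left(-2 - 66\right) + 13958\right) - \left(4635 - \sqrt{246}\right) = \left(6 \cdot 4356 \left(-68\right) + 13958\right) - \left(4635 - \sqrt{246}\right) = \left(-1777248 + 13958\right) - \left(4635 - \sqrt{246}\right) = -1763290 - \left(4635 - \sqrt{246}\right) = -1767925 + \sqrt{246}$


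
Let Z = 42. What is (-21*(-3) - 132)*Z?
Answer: -2898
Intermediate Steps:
(-21*(-3) - 132)*Z = (-21*(-3) - 132)*42 = (63 - 132)*42 = -69*42 = -2898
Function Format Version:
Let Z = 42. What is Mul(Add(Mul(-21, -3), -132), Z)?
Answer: -2898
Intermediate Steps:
Mul(Add(Mul(-21, -3), -132), Z) = Mul(Add(Mul(-21, -3), -132), 42) = Mul(Add(63, -132), 42) = Mul(-69, 42) = -2898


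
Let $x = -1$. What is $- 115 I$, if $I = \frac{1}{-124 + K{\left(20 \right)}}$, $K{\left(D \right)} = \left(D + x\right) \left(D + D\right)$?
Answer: $- \frac{115}{636} \approx -0.18082$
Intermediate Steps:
$K{\left(D \right)} = 2 D \left(-1 + D\right)$ ($K{\left(D \right)} = \left(D - 1\right) \left(D + D\right) = \left(-1 + D\right) 2 D = 2 D \left(-1 + D\right)$)
$I = \frac{1}{636}$ ($I = \frac{1}{-124 + 2 \cdot 20 \left(-1 + 20\right)} = \frac{1}{-124 + 2 \cdot 20 \cdot 19} = \frac{1}{-124 + 760} = \frac{1}{636} \approx 0.0015723$)
$- 115 I = \left(-115\right) \frac{1}{636} = - \frac{115}{636}$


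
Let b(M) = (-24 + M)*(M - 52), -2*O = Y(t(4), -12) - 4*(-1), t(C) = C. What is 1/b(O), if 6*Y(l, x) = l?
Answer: 9/12877 ≈ 0.00069892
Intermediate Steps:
Y(l, x) = l/6
O = -7/3 (O = -((1/6)*4 - 4*(-1))/2 = -(2/3 - 1*(-4))/2 = -(2/3 + 4)/2 = -1/2*14/3 = -7/3 ≈ -2.3333)
b(M) = (-52 + M)*(-24 + M) (b(M) = (-24 + M)*(-52 + M) = (-52 + M)*(-24 + M))
1/b(O) = 1/(1248 + (-7/3)**2 - 76*(-7/3)) = 1/(1248 + 49/9 + 532/3) = 1/(12877/9) = 9/12877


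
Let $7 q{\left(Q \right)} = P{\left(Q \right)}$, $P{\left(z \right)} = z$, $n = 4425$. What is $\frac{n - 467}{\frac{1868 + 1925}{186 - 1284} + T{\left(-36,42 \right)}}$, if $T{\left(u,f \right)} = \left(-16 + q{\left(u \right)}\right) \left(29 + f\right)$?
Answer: $- \frac{30421188}{11564335} \approx -2.6306$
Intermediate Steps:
$q{\left(Q \right)} = \frac{Q}{7}$
$T{\left(u,f \right)} = \left(-16 + \frac{u}{7}\right) \left(29 + f\right)$
$\frac{n - 467}{\frac{1868 + 1925}{186 - 1284} + T{\left(-36,42 \right)}} = \frac{4425 - 467}{\frac{1868 + 1925}{186 - 1284} + \left(-464 - 672 + \frac{29}{7} \left(-36\right) + \frac{1}{7} \cdot 42 \left(-36\right)\right)} = \frac{3958}{\frac{3793}{-1098} - \frac{10508}{7}} = \frac{3958}{3793 \left(- \frac{1}{1098}\right) - \frac{10508}{7}} = \frac{3958}{- \frac{3793}{1098} - \frac{10508}{7}} = \frac{3958}{- \frac{11564335}{7686}} = 3958 \left(- \frac{7686}{11564335}\right) = - \frac{30421188}{11564335}$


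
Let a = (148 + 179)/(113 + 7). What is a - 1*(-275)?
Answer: 11109/40 ≈ 277.73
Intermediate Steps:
a = 109/40 (a = 327/120 = 327*(1/120) = 109/40 ≈ 2.7250)
a - 1*(-275) = 109/40 - 1*(-275) = 109/40 + 275 = 11109/40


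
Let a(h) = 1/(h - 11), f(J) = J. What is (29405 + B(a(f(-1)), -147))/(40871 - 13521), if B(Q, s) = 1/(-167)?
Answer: 2455317/2283725 ≈ 1.0751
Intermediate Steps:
a(h) = 1/(-11 + h)
B(Q, s) = -1/167
(29405 + B(a(f(-1)), -147))/(40871 - 13521) = (29405 - 1/167)/(40871 - 13521) = (4910634/167)/27350 = (4910634/167)*(1/27350) = 2455317/2283725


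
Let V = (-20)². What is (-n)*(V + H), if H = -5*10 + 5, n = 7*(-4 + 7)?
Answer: -7455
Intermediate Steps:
n = 21 (n = 7*3 = 21)
H = -45 (H = -50 + 5 = -45)
V = 400
(-n)*(V + H) = (-1*21)*(400 - 45) = -21*355 = -7455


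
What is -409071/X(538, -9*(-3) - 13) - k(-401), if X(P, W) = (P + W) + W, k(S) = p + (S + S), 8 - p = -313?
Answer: -136825/566 ≈ -241.74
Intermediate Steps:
p = 321 (p = 8 - 1*(-313) = 8 + 313 = 321)
k(S) = 321 + 2*S (k(S) = 321 + (S + S) = 321 + 2*S)
X(P, W) = P + 2*W
-409071/X(538, -9*(-3) - 13) - k(-401) = -409071/(538 + 2*(-9*(-3) - 13)) - (321 + 2*(-401)) = -409071/(538 + 2*(27 - 13)) - (321 - 802) = -409071/(538 + 2*14) - 1*(-481) = -409071/(538 + 28) + 481 = -409071/566 + 481 = -136825/566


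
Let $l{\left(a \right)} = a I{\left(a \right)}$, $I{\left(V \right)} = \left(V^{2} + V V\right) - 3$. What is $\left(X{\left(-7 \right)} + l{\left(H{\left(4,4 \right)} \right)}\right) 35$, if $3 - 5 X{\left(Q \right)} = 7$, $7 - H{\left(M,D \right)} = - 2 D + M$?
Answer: $91987$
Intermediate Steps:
$I{\left(V \right)} = -3 + 2 V^{2}$ ($I{\left(V \right)} = \left(V^{2} + V^{2}\right) - 3 = 2 V^{2} - 3 = -3 + 2 V^{2}$)
$H{\left(M,D \right)} = 7 - M + 2 D$ ($H{\left(M,D \right)} = 7 - \left(- 2 D + M\right) = 7 - \left(M - 2 D\right) = 7 + \left(- M + 2 D\right) = 7 - M + 2 D$)
$X{\left(Q \right)} = - \frac{4}{5}$ ($X{\left(Q \right)} = \frac{3}{5} - \frac{7}{5} = - \frac{4}{5}$)
$l{\left(a \right)} = a \left(-3 + 2 a^{2}\right)$
$\left(X{\left(-7 \right)} + l{\left(H{\left(4,4 \right)} \right)}\right) 35 = \left(- \frac{4}{5} + \left(7 - 4 + 2 \cdot 4\right) \left(-3 + 2 \left(7 - 4 + 2 \cdot 4\right)^{2}\right)\right) 35 = \left(- \frac{4}{5} + \left(7 - 4 + 8\right) \left(-3 + 2 \left(7 - 4 + 8\right)^{2}\right)\right) 35 = \left(- \frac{4}{5} + 11 \left(-3 + 2 \cdot 11^{2}\right)\right) 35 = \left(- \frac{4}{5} + 11 \left(-3 + 2 \cdot 121\right)\right) 35 = \left(- \frac{4}{5} + 11 \left(-3 + 242\right)\right) 35 = \left(- \frac{4}{5} + 11 \cdot 239\right) 35 = \left(- \frac{4}{5} + 2629\right) 35 = \frac{13141}{5} \cdot 35 = 91987$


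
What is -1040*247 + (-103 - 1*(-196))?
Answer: -256787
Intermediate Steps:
-1040*247 + (-103 - 1*(-196)) = -256880 + (-103 + 196) = -256880 + 93 = -256787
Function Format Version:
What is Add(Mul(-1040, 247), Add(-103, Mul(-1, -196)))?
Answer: -256787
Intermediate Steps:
Add(Mul(-1040, 247), Add(-103, Mul(-1, -196))) = Add(-256880, Add(-103, 196)) = Add(-256880, 93) = -256787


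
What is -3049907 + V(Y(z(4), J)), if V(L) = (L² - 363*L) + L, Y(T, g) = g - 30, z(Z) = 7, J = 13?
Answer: -3043464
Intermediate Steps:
Y(T, g) = -30 + g
V(L) = L² - 362*L
-3049907 + V(Y(z(4), J)) = -3049907 + (-30 + 13)*(-362 + (-30 + 13)) = -3049907 - 17*(-362 - 17) = -3049907 - 17*(-379) = -3049907 + 6443 = -3043464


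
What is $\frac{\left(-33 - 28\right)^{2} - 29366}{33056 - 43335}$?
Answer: $\frac{25645}{10279} \approx 2.4949$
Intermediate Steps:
$\frac{\left(-33 - 28\right)^{2} - 29366}{33056 - 43335} = \frac{\left(-61\right)^{2} - 29366}{-10279} = \left(3721 - 29366\right) \left(- \frac{1}{10279}\right) = \left(-25645\right) \left(- \frac{1}{10279}\right) = \frac{25645}{10279}$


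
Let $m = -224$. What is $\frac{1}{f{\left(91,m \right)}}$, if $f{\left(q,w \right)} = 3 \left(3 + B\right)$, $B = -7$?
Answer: $- \frac{1}{12} \approx -0.083333$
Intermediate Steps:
$f{\left(q,w \right)} = -12$ ($f{\left(q,w \right)} = 3 \left(3 - 7\right) = 3 \left(-4\right) = -12$)
$\frac{1}{f{\left(91,m \right)}} = \frac{1}{-12} = - \frac{1}{12}$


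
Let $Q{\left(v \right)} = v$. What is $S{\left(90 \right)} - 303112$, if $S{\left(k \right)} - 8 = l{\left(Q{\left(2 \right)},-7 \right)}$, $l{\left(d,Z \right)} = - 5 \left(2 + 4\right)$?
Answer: $-303134$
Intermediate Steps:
$l{\left(d,Z \right)} = -30$ ($l{\left(d,Z \right)} = \left(-5\right) 6 = -30$)
$S{\left(k \right)} = -22$ ($S{\left(k \right)} = 8 - 30 = -22$)
$S{\left(90 \right)} - 303112 = -22 - 303112 = -303134$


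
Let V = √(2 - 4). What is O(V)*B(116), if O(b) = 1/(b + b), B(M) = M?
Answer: -29*I*√2 ≈ -41.012*I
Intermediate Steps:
V = I*√2 (V = √(-2) = I*√2 ≈ 1.4142*I)
O(b) = 1/(2*b)
O(V)*B(116) = (1/(2*((I*√2))))*116 = ((-I*√2/2)/2)*116 = -I*√2/4*116 = -29*I*√2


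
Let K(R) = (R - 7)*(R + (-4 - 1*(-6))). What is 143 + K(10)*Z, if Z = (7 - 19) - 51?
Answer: -2125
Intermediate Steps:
K(R) = (-7 + R)*(2 + R) (K(R) = (-7 + R)*(R + (-4 + 6)) = (-7 + R)*(R + 2) = (-7 + R)*(2 + R))
Z = -63 (Z = -12 - 51 = -63)
143 + K(10)*Z = 143 + (-14 + 10² - 5*10)*(-63) = 143 + (-14 + 100 - 50)*(-63) = 143 + 36*(-63) = 143 - 2268 = -2125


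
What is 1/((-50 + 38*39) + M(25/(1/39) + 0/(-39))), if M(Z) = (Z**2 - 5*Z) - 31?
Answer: 1/947151 ≈ 1.0558e-6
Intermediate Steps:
M(Z) = -31 + Z**2 - 5*Z
1/((-50 + 38*39) + M(25/(1/39) + 0/(-39))) = 1/((-50 + 38*39) + (-31 + (25/(1/39) + 0/(-39))**2 - 5*(25/(1/39) + 0/(-39)))) = 1/((-50 + 1482) + (-31 + (25/(1/39) + 0*(-1/39))**2 - 5*(25/(1/39) + 0*(-1/39)))) = 1/(1432 + (-31 + (25*39 + 0)**2 - 5*(25*39 + 0))) = 1/(1432 + (-31 + (975 + 0)**2 - 5*(975 + 0))) = 1/(1432 + (-31 + 975**2 - 5*975)) = 1/(1432 + (-31 + 950625 - 4875)) = 1/(1432 + 945719) = 1/947151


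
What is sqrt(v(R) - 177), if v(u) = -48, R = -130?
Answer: 15*I ≈ 15.0*I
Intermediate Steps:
sqrt(v(R) - 177) = sqrt(-48 - 177) = sqrt(-225) = 15*I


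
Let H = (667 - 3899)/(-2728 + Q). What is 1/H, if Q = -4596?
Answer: 1831/808 ≈ 2.2661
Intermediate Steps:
H = 808/1831 (H = (667 - 3899)/(-2728 - 4596) = -3232/(-7324) = -3232*(-1/7324) = 808/1831 ≈ 0.44129)
1/H = 1/(808/1831) = 1831/808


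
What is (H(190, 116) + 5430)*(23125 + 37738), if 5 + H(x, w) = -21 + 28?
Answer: 330607816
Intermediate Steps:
H(x, w) = 2 (H(x, w) = -5 + (-21 + 28) = -5 + 7 = 2)
(H(190, 116) + 5430)*(23125 + 37738) = (2 + 5430)*(23125 + 37738) = 5432*60863 = 330607816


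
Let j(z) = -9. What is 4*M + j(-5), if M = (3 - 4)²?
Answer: -5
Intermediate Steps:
M = 1 (M = (-1)² = 1)
4*M + j(-5) = 4*1 - 9 = 4 - 9 = -5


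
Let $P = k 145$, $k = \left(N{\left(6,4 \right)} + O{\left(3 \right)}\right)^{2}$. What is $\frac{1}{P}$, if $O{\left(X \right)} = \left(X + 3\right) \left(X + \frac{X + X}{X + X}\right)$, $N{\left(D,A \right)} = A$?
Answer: $\frac{1}{113680} \approx 8.7966 \cdot 10^{-6}$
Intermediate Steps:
$O{\left(X \right)} = \left(1 + X\right) \left(3 + X\right)$ ($O{\left(X \right)} = \left(3 + X\right) \left(X + \frac{2 X}{2 X}\right) = \left(3 + X\right) \left(X + 2 X \frac{1}{2 X}\right) = \left(3 + X\right) \left(X + 1\right) = \left(3 + X\right) \left(1 + X\right) = \left(1 + X\right) \left(3 + X\right)$)
$k = 784$ ($k = \left(4 + \left(3 + 3^{2} + 4 \cdot 3\right)\right)^{2} = \left(4 + \left(3 + 9 + 12\right)\right)^{2} = \left(4 + 24\right)^{2} = 28^{2} = 784$)
$P = 113680$ ($P = 784 \cdot 145 = 113680$)
$\frac{1}{P} = \frac{1}{113680}$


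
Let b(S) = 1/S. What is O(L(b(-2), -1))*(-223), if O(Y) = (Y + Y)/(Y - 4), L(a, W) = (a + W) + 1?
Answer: -446/9 ≈ -49.556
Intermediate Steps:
L(a, W) = 1 + W + a (L(a, W) = (W + a) + 1 = 1 + W + a)
O(Y) = 2*Y/(-4 + Y) (O(Y) = (2*Y)/(-4 + Y) = 2*Y/(-4 + Y))
O(L(b(-2), -1))*(-223) = (2*(1 - 1 + 1/(-2))/(-4 + (1 - 1 + 1/(-2))))*(-223) = (2*(1 - 1 - ½)/(-4 + (1 - 1 - ½)))*(-223) = (2*(-½)/(-4 - ½))*(-223) = (2*(-½)/(-9/2))*(-223) = (2*(-½)*(-2/9))*(-223) = (2/9)*(-223) = -446/9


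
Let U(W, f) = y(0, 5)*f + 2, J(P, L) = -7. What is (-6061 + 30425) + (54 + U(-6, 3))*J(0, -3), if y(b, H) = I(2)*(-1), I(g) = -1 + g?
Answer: 23993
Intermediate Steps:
y(b, H) = -1 (y(b, H) = (-1 + 2)*(-1) = 1*(-1) = -1)
U(W, f) = 2 - f (U(W, f) = -f + 2 = 2 - f)
(-6061 + 30425) + (54 + U(-6, 3))*J(0, -3) = (-6061 + 30425) + (54 + (2 - 1*3))*(-7) = 24364 + (54 + (2 - 3))*(-7) = 24364 + (54 - 1)*(-7) = 24364 + 53*(-7) = 24364 - 371 = 23993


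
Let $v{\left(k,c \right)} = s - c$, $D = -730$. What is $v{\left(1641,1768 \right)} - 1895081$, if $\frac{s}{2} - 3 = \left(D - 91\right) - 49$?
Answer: $-1898583$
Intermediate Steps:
$s = -1734$ ($s = 6 + 2 \left(\left(-730 - 91\right) - 49\right) = 6 + 2 \left(-821 - 49\right) = 6 + 2 \left(-870\right) = 6 - 1740 = -1734$)
$v{\left(k,c \right)} = -1734 - c$
$v{\left(1641,1768 \right)} - 1895081 = \left(-1734 - 1768\right) - 1895081 = -3502 - 1895081 = -1898583$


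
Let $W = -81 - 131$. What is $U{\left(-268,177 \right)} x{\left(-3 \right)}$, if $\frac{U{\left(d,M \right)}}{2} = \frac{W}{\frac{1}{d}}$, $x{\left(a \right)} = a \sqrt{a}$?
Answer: $- 340896 i \sqrt{3} \approx - 5.9045 \cdot 10^{5} i$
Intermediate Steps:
$x{\left(a \right)} = a^{\frac{3}{2}}$
$W = -212$
$U{\left(d,M \right)} = - 424 d$ ($U{\left(d,M \right)} = 2 \left(- \frac{212}{\frac{1}{d}}\right) = 2 \left(- 212 d\right) = - 424 d$)
$U{\left(-268,177 \right)} x{\left(-3 \right)} = \left(-424\right) \left(-268\right) \left(-3\right)^{\frac{3}{2}} = 113632 \left(- 3 i \sqrt{3}\right) = - 340896 i \sqrt{3}$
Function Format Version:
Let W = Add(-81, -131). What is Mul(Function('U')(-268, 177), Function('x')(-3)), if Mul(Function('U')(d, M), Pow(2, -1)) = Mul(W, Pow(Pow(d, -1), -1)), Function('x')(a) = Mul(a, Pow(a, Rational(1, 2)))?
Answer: Mul(-340896, I, Pow(3, Rational(1, 2))) ≈ Mul(-5.9045e+5, I)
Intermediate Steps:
Function('x')(a) = Pow(a, Rational(3, 2))
W = -212
Function('U')(d, M) = Mul(-424, d) (Function('U')(d, M) = Mul(2, Mul(-212, Pow(Pow(d, -1), -1))) = Mul(2, Mul(-212, d)) = Mul(-424, d))
Mul(Function('U')(-268, 177), Function('x')(-3)) = Mul(Mul(-424, -268), Pow(-3, Rational(3, 2))) = Mul(113632, Mul(-3, I, Pow(3, Rational(1, 2)))) = Mul(-340896, I, Pow(3, Rational(1, 2)))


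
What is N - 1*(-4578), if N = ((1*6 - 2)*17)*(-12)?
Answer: 3762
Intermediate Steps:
N = -816 (N = ((6 - 2)*17)*(-12) = (4*17)*(-12) = 68*(-12) = -816)
N - 1*(-4578) = -816 - 1*(-4578) = -816 + 4578 = 3762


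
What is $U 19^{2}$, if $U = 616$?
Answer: $222376$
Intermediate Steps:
$U 19^{2} = 616 \cdot 19^{2} = 616 \cdot 361 = 222376$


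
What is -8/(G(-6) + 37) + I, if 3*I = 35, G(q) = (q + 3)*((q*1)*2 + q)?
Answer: 3161/273 ≈ 11.579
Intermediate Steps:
G(q) = 3*q*(3 + q) (G(q) = (3 + q)*(q*2 + q) = (3 + q)*(2*q + q) = (3 + q)*(3*q) = 3*q*(3 + q))
I = 35/3 (I = (⅓)*35 = 35/3 ≈ 11.667)
-8/(G(-6) + 37) + I = -8/(3*(-6)*(3 - 6) + 37) + 35/3 = -8/(3*(-6)*(-3) + 37) + 35/3 = -8/(54 + 37) + 35/3 = -8/91 + 35/3 = 3161/273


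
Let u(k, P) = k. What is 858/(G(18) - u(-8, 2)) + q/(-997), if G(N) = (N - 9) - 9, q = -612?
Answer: 430161/3988 ≈ 107.86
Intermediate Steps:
G(N) = -18 + N (G(N) = (-9 + N) - 9 = -18 + N)
858/(G(18) - u(-8, 2)) + q/(-997) = 858/((-18 + 18) - 1*(-8)) - 612/(-997) = 858/(0 + 8) - 612*(-1/997) = 858/8 + 612/997 = 858*(⅛) + 612/997 = 429/4 + 612/997 = 430161/3988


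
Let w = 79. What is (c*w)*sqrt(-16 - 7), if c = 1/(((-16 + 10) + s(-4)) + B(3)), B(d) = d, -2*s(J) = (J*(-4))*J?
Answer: 79*I*sqrt(23)/29 ≈ 13.065*I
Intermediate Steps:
s(J) = 2*J**2 (s(J) = -J*(-4)*J/2 = -(-4*J)*J/2 = -(-2)*J**2 = 2*J**2)
c = 1/29 (c = 1/(((-16 + 10) + 2*(-4)**2) + 3) = 1/((-6 + 2*16) + 3) = 1/((-6 + 32) + 3) = 1/(26 + 3) = 1/29 ≈ 0.034483)
(c*w)*sqrt(-16 - 7) = ((1/29)*79)*sqrt(-16 - 7) = 79*sqrt(-23)/29 = 79*(I*sqrt(23))/29 = 79*I*sqrt(23)/29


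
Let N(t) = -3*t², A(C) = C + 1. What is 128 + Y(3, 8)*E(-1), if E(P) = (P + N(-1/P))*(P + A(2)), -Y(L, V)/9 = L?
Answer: 344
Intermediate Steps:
Y(L, V) = -9*L
A(C) = 1 + C
E(P) = (3 + P)*(P - 3/P²) (E(P) = (P - 3/P²)*(P + (1 + 2)) = (P - 3/P²)*(P + 3) = (P - 3/P²)*(3 + P) = (3 + P)*(P - 3/P²))
128 + Y(3, 8)*E(-1) = 128 + (-9*3)*((-9 - 3*(-1) + (-1)³*(3 - 1))/(-1)²) = 128 - 27*(-9 + 3 - 1*2) = 128 - 27*(-9 + 3 - 2) = 128 - 27*(-8) = 128 + 216 = 344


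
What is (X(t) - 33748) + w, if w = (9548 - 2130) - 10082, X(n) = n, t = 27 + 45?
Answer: -36340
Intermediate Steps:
t = 72
w = -2664 (w = 7418 - 10082 = -2664)
(X(t) - 33748) + w = (72 - 33748) - 2664 = -33676 - 2664 = -36340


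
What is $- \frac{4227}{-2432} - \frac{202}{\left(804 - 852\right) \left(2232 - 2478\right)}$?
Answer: $\frac{1544411}{897408} \approx 1.721$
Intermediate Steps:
$- \frac{4227}{-2432} - \frac{202}{\left(804 - 852\right) \left(2232 - 2478\right)} = \left(-4227\right) \left(- \frac{1}{2432}\right) - \frac{202}{\left(-48\right) \left(-246\right)} = \frac{4227}{2432} - \frac{202}{11808} = \frac{4227}{2432} - \frac{101}{5904} = \frac{1544411}{897408}$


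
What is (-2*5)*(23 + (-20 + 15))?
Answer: -180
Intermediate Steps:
(-2*5)*(23 + (-20 + 15)) = -10*(23 - 5) = -10*18 = -180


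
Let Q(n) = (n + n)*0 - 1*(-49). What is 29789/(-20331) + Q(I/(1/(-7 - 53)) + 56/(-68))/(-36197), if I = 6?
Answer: -154181236/105131601 ≈ -1.4666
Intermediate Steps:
Q(n) = 49 (Q(n) = (2*n)*0 + 49 = 0 + 49 = 49)
29789/(-20331) + Q(I/(1/(-7 - 53)) + 56/(-68))/(-36197) = 29789/(-20331) + 49/(-36197) = 29789*(-1/20331) + 49*(-1/36197) = -29789/20331 - 7/5171 = -154181236/105131601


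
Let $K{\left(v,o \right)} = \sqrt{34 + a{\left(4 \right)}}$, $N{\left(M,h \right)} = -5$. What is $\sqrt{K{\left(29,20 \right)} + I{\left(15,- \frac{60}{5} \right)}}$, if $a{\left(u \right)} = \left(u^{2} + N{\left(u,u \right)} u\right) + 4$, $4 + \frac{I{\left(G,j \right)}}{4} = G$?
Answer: $\sqrt{44 + \sqrt{34}} \approx 7.0591$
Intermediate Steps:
$I{\left(G,j \right)} = -16 + 4 G$
$a{\left(u \right)} = 4 + u^{2} - 5 u$ ($a{\left(u \right)} = \left(u^{2} - 5 u\right) + 4 = 4 + u^{2} - 5 u$)
$K{\left(v,o \right)} = \sqrt{34}$ ($K{\left(v,o \right)} = \sqrt{34 + \left(4 + 4^{2} - 20\right)} = \sqrt{34 + \left(4 + 16 - 20\right)} = \sqrt{34 + 0} = \sqrt{34}$)
$\sqrt{K{\left(29,20 \right)} + I{\left(15,- \frac{60}{5} \right)}} = \sqrt{\sqrt{34} + \left(-16 + 4 \cdot 15\right)} = \sqrt{\sqrt{34} + \left(-16 + 60\right)} = \sqrt{\sqrt{34} + 44} = \sqrt{44 + \sqrt{34}}$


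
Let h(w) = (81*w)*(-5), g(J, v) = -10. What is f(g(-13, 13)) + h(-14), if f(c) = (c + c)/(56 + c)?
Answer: 130400/23 ≈ 5669.6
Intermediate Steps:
f(c) = 2*c/(56 + c) (f(c) = (2*c)/(56 + c) = 2*c/(56 + c))
h(w) = -405*w
f(g(-13, 13)) + h(-14) = 2*(-10)/(56 - 10) - 405*(-14) = 2*(-10)/46 + 5670 = 2*(-10)*(1/46) + 5670 = -10/23 + 5670 = 130400/23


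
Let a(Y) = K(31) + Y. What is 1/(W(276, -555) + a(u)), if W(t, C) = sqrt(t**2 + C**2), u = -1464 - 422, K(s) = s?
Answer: -1855/3056824 - 3*sqrt(42689)/3056824 ≈ -0.00080961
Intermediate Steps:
u = -1886
W(t, C) = sqrt(C**2 + t**2)
a(Y) = 31 + Y
1/(W(276, -555) + a(u)) = 1/(sqrt((-555)**2 + 276**2) + (31 - 1886)) = 1/(sqrt(308025 + 76176) - 1855) = 1/(sqrt(384201) - 1855) = 1/(3*sqrt(42689) - 1855) = 1/(-1855 + 3*sqrt(42689))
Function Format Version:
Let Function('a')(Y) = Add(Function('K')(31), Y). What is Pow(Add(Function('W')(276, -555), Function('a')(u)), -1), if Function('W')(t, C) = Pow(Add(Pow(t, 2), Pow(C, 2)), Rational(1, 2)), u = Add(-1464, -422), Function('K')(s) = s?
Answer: Add(Rational(-1855, 3056824), Mul(Rational(-3, 3056824), Pow(42689, Rational(1, 2)))) ≈ -0.00080961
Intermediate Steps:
u = -1886
Function('W')(t, C) = Pow(Add(Pow(C, 2), Pow(t, 2)), Rational(1, 2))
Function('a')(Y) = Add(31, Y)
Pow(Add(Function('W')(276, -555), Function('a')(u)), -1) = Pow(Add(Pow(Add(Pow(-555, 2), Pow(276, 2)), Rational(1, 2)), Add(31, -1886)), -1) = Pow(Add(Pow(Add(308025, 76176), Rational(1, 2)), -1855), -1) = Pow(Add(Pow(384201, Rational(1, 2)), -1855), -1) = Pow(Add(Mul(3, Pow(42689, Rational(1, 2))), -1855), -1) = Pow(Add(-1855, Mul(3, Pow(42689, Rational(1, 2)))), -1)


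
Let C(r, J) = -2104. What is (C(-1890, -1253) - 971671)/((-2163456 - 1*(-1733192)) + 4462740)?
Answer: -973775/4032476 ≈ -0.24148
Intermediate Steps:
(C(-1890, -1253) - 971671)/((-2163456 - 1*(-1733192)) + 4462740) = (-2104 - 971671)/((-2163456 - 1*(-1733192)) + 4462740) = -973775/((-2163456 + 1733192) + 4462740) = -973775/(-430264 + 4462740) = -973775/4032476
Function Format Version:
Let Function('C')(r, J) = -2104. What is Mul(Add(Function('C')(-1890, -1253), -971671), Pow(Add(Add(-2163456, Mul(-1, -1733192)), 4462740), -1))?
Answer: Rational(-973775, 4032476) ≈ -0.24148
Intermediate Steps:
Mul(Add(Function('C')(-1890, -1253), -971671), Pow(Add(Add(-2163456, Mul(-1, -1733192)), 4462740), -1)) = Mul(Add(-2104, -971671), Pow(Add(Add(-2163456, Mul(-1, -1733192)), 4462740), -1)) = Mul(-973775, Pow(Add(Add(-2163456, 1733192), 4462740), -1)) = Mul(-973775, Pow(Add(-430264, 4462740), -1)) = Mul(-973775, Pow(4032476, -1)) = Mul(-973775, Rational(1, 4032476)) = Rational(-973775, 4032476)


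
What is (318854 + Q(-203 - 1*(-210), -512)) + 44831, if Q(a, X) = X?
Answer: 363173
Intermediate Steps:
(318854 + Q(-203 - 1*(-210), -512)) + 44831 = (318854 - 512) + 44831 = 318342 + 44831 = 363173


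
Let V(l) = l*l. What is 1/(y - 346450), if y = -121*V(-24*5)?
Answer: -1/2088850 ≈ -4.7873e-7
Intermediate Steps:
V(l) = l²
y = -1742400 (y = -121*(-24*5)² = -121*(-120)² = -121*14400 = -1742400)
1/(y - 346450) = 1/(-1742400 - 346450) = 1/(-2088850) = -1/2088850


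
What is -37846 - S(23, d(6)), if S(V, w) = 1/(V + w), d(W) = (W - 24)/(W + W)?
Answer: -1627380/43 ≈ -37846.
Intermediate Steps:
d(W) = (-24 + W)/(2*W) (d(W) = (-24 + W)/((2*W)) = (-24 + W)*(1/(2*W)) = (-24 + W)/(2*W))
-37846 - S(23, d(6)) = -37846 - 1/(23 + (½)*(-24 + 6)/6) = -37846 - 1/(23 + (½)*(⅙)*(-18)) = -37846 - 1/(23 - 3/2) = -37846 - 1/43/2 = -37846 - 1*2/43 = -37846 - 2/43 = -1627380/43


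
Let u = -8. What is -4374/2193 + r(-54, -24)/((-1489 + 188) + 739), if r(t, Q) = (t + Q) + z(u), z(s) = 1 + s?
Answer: -757261/410822 ≈ -1.8433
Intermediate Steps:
r(t, Q) = -7 + Q + t (r(t, Q) = (t + Q) + (1 - 8) = (Q + t) - 7 = -7 + Q + t)
-4374/2193 + r(-54, -24)/((-1489 + 188) + 739) = -4374/2193 + (-7 - 24 - 54)/((-1489 + 188) + 739) = -4374*1/2193 - 85/(-1301 + 739) = -1458/731 - 85/(-562) = -1458/731 - 85*(-1/562) = -1458/731 + 85/562 = -757261/410822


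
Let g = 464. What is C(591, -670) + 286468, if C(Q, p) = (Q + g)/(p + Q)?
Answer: 22629917/79 ≈ 2.8645e+5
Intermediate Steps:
C(Q, p) = (464 + Q)/(Q + p) (C(Q, p) = (Q + 464)/(p + Q) = (464 + Q)/(Q + p))
C(591, -670) + 286468 = (464 + 591)/(591 - 670) + 286468 = 1055/(-79) + 286468 = -1/79*1055 + 286468 = -1055/79 + 286468 = 22629917/79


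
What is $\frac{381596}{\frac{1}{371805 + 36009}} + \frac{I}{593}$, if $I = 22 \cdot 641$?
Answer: $\frac{92282773362494}{593} \approx 1.5562 \cdot 10^{11}$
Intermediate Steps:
$I = 14102$
$\frac{381596}{\frac{1}{371805 + 36009}} + \frac{I}{593} = \frac{381596}{\frac{1}{371805 + 36009}} + \frac{14102}{593} = \frac{381596}{\frac{1}{407814}} + 14102 \cdot \frac{1}{593} = 381596 \frac{1}{\frac{1}{407814}} + \frac{14102}{593} = 381596 \cdot 407814 + \frac{14102}{593} = 155620191144 + \frac{14102}{593} = \frac{92282773362494}{593}$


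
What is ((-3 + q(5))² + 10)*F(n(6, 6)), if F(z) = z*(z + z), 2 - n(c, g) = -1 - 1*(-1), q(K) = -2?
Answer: 280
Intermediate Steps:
n(c, g) = 2 (n(c, g) = 2 - (-1 - 1*(-1)) = 2 - (-1 + 1) = 2 - 1*0 = 2 + 0 = 2)
F(z) = 2*z² (F(z) = z*(2*z) = 2*z²)
((-3 + q(5))² + 10)*F(n(6, 6)) = ((-3 - 2)² + 10)*(2*2²) = ((-5)² + 10)*(2*4) = (25 + 10)*8 = 35*8 = 280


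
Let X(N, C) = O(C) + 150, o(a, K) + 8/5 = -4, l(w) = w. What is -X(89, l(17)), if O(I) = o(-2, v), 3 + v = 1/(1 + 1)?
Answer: -722/5 ≈ -144.40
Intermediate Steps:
v = -5/2 (v = -3 + 1/(1 + 1) = -3 + 1/2 = -5/2 ≈ -2.5000)
o(a, K) = -28/5 (o(a, K) = -8/5 - 4 = -28/5)
O(I) = -28/5
X(N, C) = 722/5 (X(N, C) = -28/5 + 150 = 722/5)
-X(89, l(17)) = -1*722/5 = -722/5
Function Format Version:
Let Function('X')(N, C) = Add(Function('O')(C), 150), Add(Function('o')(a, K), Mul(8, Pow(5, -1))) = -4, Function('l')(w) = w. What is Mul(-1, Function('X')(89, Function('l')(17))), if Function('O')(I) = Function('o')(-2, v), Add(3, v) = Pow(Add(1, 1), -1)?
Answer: Rational(-722, 5) ≈ -144.40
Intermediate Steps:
v = Rational(-5, 2) (v = Add(-3, Pow(Add(1, 1), -1)) = Add(-3, Pow(2, -1)) = Add(-3, Rational(1, 2)) = Rational(-5, 2) ≈ -2.5000)
Function('o')(a, K) = Rational(-28, 5) (Function('o')(a, K) = Add(Rational(-8, 5), -4) = Rational(-28, 5))
Function('O')(I) = Rational(-28, 5)
Function('X')(N, C) = Rational(722, 5) (Function('X')(N, C) = Add(Rational(-28, 5), 150) = Rational(722, 5))
Mul(-1, Function('X')(89, Function('l')(17))) = Mul(-1, Rational(722, 5)) = Rational(-722, 5)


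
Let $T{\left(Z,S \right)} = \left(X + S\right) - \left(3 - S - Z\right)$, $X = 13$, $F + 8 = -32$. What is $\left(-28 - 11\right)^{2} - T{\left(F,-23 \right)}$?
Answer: $1597$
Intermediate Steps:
$F = -40$ ($F = -8 - 32 = -40$)
$T{\left(Z,S \right)} = 10 + Z + 2 S$ ($T{\left(Z,S \right)} = \left(13 + S\right) - \left(3 - S - Z\right) = \left(13 + S\right) + \left(-3 + S + Z\right) = 10 + Z + 2 S$)
$\left(-28 - 11\right)^{2} - T{\left(F,-23 \right)} = \left(-28 - 11\right)^{2} - \left(10 - 40 + 2 \left(-23\right)\right) = \left(-39\right)^{2} - \left(10 - 40 - 46\right) = 1521 - -76 = 1521 + 76 = 1597$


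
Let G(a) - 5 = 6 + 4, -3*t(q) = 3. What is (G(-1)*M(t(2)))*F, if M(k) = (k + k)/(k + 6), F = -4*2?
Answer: 48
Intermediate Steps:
t(q) = -1 (t(q) = -1/3*3 = -1)
G(a) = 15 (G(a) = 5 + (6 + 4) = 5 + 10 = 15)
F = -8
M(k) = 2*k/(6 + k) (M(k) = (2*k)/(6 + k) = 2*k/(6 + k))
(G(-1)*M(t(2)))*F = (15*(2*(-1)/(6 - 1)))*(-8) = (15*(2*(-1)/5))*(-8) = (15*(2*(-1)*(1/5)))*(-8) = (15*(-2/5))*(-8) = -6*(-8) = 48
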